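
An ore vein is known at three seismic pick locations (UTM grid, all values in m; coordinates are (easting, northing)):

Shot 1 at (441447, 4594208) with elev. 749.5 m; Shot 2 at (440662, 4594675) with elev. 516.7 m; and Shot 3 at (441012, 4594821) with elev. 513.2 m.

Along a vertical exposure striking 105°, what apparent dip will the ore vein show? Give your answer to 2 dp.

Let the plane be z = a·E + b·N + c.
Shot 2−Shot 1: −785a + 467b = −232.8;  Shot 3−Shot 1: −435a + 613b = −236.3.
Solving gives a = 0.11636, b = −0.30291.
Unit vector along 105° is (sin 105°, cos 105°) = (0.9659, -0.2588).
Slope in that direction = a·(0.9659) + b·(-0.2588) = 0.19079.
Apparent dip = arctan|0.19079| = 10.80° (true dip is 18.0°, so apparent ≤ true as expected).

10.80°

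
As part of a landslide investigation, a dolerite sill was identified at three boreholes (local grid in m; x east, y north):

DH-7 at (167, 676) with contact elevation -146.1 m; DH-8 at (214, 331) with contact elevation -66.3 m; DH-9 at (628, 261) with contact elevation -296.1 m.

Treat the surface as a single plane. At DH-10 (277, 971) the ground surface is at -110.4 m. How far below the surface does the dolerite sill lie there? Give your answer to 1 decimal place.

195.3 m

Let the plane be z = a·x + b·y + c.
DH-8−DH-7: 47a − 345b = 79.8;  DH-9−DH-7: 461a − 415b = −150.
Solving gives a = −0.60819, b = −0.31416.
Then c = -146.1 − a·167 − b·676 = 167.84.
At (277, 971): z_contact = −168.47 − 305.05 + 167.84 = -305.68 m.
Depth below ground = -110.4 − (-305.68) = 195.3 m.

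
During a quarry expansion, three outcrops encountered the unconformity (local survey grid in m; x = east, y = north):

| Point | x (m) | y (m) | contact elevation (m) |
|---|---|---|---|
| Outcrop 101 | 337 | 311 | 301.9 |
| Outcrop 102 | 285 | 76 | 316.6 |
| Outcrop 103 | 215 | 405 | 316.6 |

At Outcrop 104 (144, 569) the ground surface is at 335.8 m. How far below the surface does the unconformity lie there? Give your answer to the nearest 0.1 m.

14.0 m

Let the plane be z = a·x + b·y + c.
Outcrop 102−Outcrop 101: −52a − 235b = 14.7;  Outcrop 103−Outcrop 101: −122a + 94b = 14.7.
Solving gives a = −0.14412, b = −0.03066.
Then c = 301.9 − a·337 − b·311 = 360.00.
At (144, 569): z_contact = −20.75 − 17.45 + 360.00 = 321.80 m.
Depth below ground = 335.8 − 321.80 = 14.0 m.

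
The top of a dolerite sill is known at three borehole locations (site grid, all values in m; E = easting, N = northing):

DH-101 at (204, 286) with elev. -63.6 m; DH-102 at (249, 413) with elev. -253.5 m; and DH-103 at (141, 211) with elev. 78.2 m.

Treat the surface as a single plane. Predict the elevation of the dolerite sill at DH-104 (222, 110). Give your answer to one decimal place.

Let the plane be z = a·E + b·N + c.
DH-102−DH-101: 45a + 127b = −189.9;  DH-103−DH-101: −63a − 75b = 141.8.
Solving gives a = −0.81412, b = −1.20681.
Then c = -63.6 − a·204 − b·286 = 447.63.
At (222, 110): z = −180.7 − 132.7 + 447.63 = 134.1 m.

134.1 m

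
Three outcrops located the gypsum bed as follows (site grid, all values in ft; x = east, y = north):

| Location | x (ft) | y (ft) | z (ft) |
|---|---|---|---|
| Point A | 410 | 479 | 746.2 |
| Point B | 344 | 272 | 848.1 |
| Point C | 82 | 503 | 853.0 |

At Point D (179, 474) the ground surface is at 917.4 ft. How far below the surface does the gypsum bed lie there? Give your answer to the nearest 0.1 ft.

Two edge vectors: Point A→Point B = (-66, -207, 101.9), Point A→Point C = (-328, 24, 106.8).
Normal n = (Point A→Point B) × (Point A→Point C) = (-24553.2, -26374.4, -69480).
So ∂z/∂x = −n_x/n_z = −0.35339 and ∂z/∂y = −n_y/n_z = −0.37960.
Intercept c from Point A: 746.2 + 144.89 + 181.83 = 1072.91.
At (179, 474): z_contact = −63.26 − 179.93 + 1072.91 = 829.73 ft.
Depth below ground = 917.4 − 829.73 = 87.7 ft.

87.7 ft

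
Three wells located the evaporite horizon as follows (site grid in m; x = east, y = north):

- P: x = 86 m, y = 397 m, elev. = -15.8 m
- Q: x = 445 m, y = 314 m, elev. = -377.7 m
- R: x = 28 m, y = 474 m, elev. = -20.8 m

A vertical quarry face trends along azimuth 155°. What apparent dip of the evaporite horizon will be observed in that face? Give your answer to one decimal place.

20.9°

Let the plane be z = a·x + b·y + c.
Q−P: 359a − 83b = −361.9;  R−P: −58a + 77b = −5.
Solving gives a = −1.23883, b = −0.99808.
Unit vector along 155° is (sin 155°, cos 155°) = (0.4226, -0.9063).
Slope in that direction = a·(0.4226) + b·(-0.9063) = 0.38102.
Apparent dip = arctan|0.38102| = 20.9° (true dip is 57.8°, so apparent ≤ true as expected).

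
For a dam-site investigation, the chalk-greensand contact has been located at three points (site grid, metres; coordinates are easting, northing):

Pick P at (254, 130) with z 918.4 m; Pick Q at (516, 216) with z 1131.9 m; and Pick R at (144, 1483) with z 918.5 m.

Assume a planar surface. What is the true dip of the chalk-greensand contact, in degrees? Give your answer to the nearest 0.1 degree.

38.5°

Let the plane be z = a·easting + b·northing + c.
Pick Q−Pick P: 262a + 86b = 213.5;  Pick R−Pick P: −110a + 1353b = 0.1.
Solving gives a = 0.79368, b = 0.06460.
Gradient magnitude |∇z| = √(a² + b²) = √(0.62993 + 0.00417) = 0.79631.
True dip = arctan(0.79631) = 38.5°, dipping toward W (azimuth ≈ 265°).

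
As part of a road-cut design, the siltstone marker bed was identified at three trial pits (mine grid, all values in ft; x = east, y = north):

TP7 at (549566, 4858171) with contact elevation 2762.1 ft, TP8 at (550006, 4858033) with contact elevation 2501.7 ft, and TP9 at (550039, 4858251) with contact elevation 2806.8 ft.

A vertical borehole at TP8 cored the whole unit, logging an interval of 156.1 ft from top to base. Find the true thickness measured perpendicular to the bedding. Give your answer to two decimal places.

89.50 ft

Two edge vectors: TP7→TP8 = (440, -138, -260.4), TP7→TP9 = (473, 80, 44.7).
Normal n = (TP7→TP8) × (TP7→TP9) = (14663.4, -142837.2, 100474).
So ∂z/∂x = −n_x/n_z = −0.14594 and ∂z/∂y = −n_y/n_z = 1.42163.
|∇z| = √(a²+b²) = 1.42910, so dip δ = arctan(1.42910) = 55.02°.
True thickness = vertical thickness × cos δ = 156.1 × cos 55.02° = 89.50 ft.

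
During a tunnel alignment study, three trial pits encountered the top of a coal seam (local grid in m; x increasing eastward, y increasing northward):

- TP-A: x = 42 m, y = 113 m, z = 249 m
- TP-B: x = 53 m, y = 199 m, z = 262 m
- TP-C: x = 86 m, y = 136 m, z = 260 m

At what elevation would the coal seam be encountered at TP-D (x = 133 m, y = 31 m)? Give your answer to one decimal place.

Two edge vectors: TP-A→TP-B = (11, 86, 13), TP-A→TP-C = (44, 23, 11).
Normal n = (TP-A→TP-B) × (TP-A→TP-C) = (647, 451, -3531).
So ∂z/∂x = −n_x/n_z = 0.18323 and ∂z/∂y = −n_y/n_z = 0.12773.
Intercept c from TP-A: 249 − 7.70 − 14.43 = 226.87.
At (133, 31): z = 24.4 + 4.0 + 226.87 = 255.2 m.

255.2 m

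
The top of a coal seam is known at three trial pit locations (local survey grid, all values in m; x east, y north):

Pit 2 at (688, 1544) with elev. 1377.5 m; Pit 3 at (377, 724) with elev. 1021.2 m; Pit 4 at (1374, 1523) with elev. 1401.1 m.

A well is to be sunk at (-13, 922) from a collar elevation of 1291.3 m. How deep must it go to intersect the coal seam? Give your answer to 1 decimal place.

Two edge vectors: Pit 2→Pit 3 = (-311, -820, -356.3), Pit 2→Pit 4 = (686, -21, 23.6).
Normal n = (Pit 2→Pit 3) × (Pit 2→Pit 4) = (-26834.3, -237082.2, 569051).
So ∂z/∂x = −n_x/n_z = 0.047156 and ∂z/∂y = −n_y/n_z = 0.416627.
Intercept c from Pit 2: 1377.5 − 32.44 − 643.27 = 701.78.
At (-13, 922): z_contact = −0.61 + 384.13 + 701.78 = 1085.30 m.
Depth below ground = 1291.3 − 1085.30 = 206.0 m.

206.0 m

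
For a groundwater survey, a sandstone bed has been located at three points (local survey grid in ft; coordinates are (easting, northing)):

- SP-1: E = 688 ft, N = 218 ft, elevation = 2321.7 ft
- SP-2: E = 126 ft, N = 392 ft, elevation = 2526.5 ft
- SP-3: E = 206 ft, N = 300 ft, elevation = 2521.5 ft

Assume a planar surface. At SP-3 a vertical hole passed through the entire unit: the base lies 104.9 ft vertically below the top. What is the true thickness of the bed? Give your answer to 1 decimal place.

90.1 ft

Two edge vectors: SP-1→SP-2 = (-562, 174, 204.8), SP-1→SP-3 = (-482, 82, 199.8).
Normal n = (SP-1→SP-2) × (SP-1→SP-3) = (17971.6, 13574, 37784).
So ∂z/∂E = −n_x/n_z = −0.47564 and ∂z/∂N = −n_y/n_z = −0.35925.
|∇z| = √(a²+b²) = 0.59607, so dip δ = arctan(0.59607) = 30.80°.
True thickness = vertical thickness × cos δ = 104.9 × cos 30.80° = 90.1 ft.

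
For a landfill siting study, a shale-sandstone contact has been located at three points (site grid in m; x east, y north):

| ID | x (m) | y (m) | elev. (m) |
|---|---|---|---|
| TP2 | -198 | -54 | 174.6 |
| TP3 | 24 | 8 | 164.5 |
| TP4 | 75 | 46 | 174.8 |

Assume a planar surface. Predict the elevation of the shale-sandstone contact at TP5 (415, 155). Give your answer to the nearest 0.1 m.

Two edge vectors: TP2→TP3 = (222, 62, -10.1), TP2→TP4 = (273, 100, 0.2).
Normal n = (TP2→TP3) × (TP2→TP4) = (1022.4, -2801.7, 5274).
So ∂z/∂x = −n_x/n_z = −0.19386 and ∂z/∂y = −n_y/n_z = 0.53123.
Intercept c from TP2: 174.6 − 38.38 + 28.69 = 164.90.
At (415, 155): z = −80.5 + 82.3 + 164.90 = 166.8 m.

166.8 m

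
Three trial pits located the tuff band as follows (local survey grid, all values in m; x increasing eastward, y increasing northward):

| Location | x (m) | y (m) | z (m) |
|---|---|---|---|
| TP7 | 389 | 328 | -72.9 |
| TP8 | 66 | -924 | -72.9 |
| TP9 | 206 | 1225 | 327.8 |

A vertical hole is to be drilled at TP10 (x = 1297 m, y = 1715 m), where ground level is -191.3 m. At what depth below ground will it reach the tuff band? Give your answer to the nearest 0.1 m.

Let the plane be z = a·x + b·y + c.
TP8−TP7: −323a − 1252b = 0;  TP9−TP7: −183a + 897b = 400.7.
Solving gives a = −0.966906, b = 0.249449.
Then c = -72.9 − a·389 − b·328 = 221.41.
At (1297, 1715): z_contact = −1254.08 + 427.81 + 221.41 = -604.86 m.
Depth below ground = -191.3 − (-604.86) = 413.6 m.

413.6 m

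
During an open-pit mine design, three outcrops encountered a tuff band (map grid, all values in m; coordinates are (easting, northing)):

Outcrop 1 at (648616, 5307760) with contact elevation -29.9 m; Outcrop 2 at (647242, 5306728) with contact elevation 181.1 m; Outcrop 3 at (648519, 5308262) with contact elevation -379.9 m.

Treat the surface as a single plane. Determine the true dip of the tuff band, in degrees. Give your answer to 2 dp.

35.46°

Two edge vectors: Outcrop 1→Outcrop 2 = (-1374, -1032, 211), Outcrop 1→Outcrop 3 = (-97, 502, -350).
Normal n = (Outcrop 1→Outcrop 2) × (Outcrop 1→Outcrop 3) = (255278, -501367, -789852).
So ∂z/∂E = −n_x/n_z = 0.32320 and ∂z/∂N = −n_y/n_z = −0.63476.
Gradient magnitude |∇z| = √(a² + b²) = √(0.10446 + 0.40292) = 0.71230.
True dip = arctan(0.71230) = 35.46°, dipping toward NNW (azimuth ≈ 333°).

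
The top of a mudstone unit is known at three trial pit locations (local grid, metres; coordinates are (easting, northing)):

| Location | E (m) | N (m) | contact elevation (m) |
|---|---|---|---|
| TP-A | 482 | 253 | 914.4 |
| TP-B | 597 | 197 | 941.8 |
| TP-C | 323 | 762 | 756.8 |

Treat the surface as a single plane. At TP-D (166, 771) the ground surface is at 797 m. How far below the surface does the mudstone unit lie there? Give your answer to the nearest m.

Two edge vectors: TP-A→TP-B = (115, -56, 27.4), TP-A→TP-C = (-159, 509, -157.6).
Normal n = (TP-A→TP-B) × (TP-A→TP-C) = (-5121, 13767.4, 49631).
So ∂z/∂E = −n_x/n_z = 0.10318 and ∂z/∂N = −n_y/n_z = −0.27740.
Intercept c from TP-A: 914.4 − 49.73 + 70.18 = 934.85.
At (166, 771): z_contact = 17.1 − 213.9 + 934.85 = 738.1 m.
Depth below ground = 797 − 738.1 = 59 m.

59 m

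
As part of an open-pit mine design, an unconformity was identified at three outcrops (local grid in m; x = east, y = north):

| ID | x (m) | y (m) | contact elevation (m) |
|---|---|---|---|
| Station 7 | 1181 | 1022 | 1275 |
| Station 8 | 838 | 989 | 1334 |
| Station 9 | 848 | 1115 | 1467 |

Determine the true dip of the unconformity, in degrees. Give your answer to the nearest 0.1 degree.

48.0°

Two edge vectors: Station 7→Station 8 = (-343, -33, 59), Station 7→Station 9 = (-333, 93, 192).
Normal n = (Station 7→Station 8) × (Station 7→Station 9) = (-11823, 46209, -42888).
So ∂z/∂x = −n_x/n_z = −0.27567 and ∂z/∂y = −n_y/n_z = 1.07743.
Gradient magnitude |∇z| = √(a² + b²) = √(0.07599 + 1.16086) = 1.11214.
True dip = arctan(1.11214) = 48.0°, dipping toward SSE (azimuth ≈ 166°).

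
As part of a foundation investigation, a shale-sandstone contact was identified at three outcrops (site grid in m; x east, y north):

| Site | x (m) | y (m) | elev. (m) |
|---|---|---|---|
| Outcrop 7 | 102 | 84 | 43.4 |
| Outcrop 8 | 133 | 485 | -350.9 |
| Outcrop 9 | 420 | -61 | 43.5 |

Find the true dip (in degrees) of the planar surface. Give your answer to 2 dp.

46.23°

Let the plane be z = a·x + b·y + c.
Outcrop 8−Outcrop 7: 31a + 401b = −394.3;  Outcrop 9−Outcrop 7: 318a − 145b = 0.1.
Solving gives a = −0.43279, b = −0.94983.
Gradient magnitude |∇z| = √(a² + b²) = √(0.18730 + 0.90219) = 1.04379.
True dip = arctan(1.04379) = 46.23°, dipping toward NNE (azimuth ≈ 024°).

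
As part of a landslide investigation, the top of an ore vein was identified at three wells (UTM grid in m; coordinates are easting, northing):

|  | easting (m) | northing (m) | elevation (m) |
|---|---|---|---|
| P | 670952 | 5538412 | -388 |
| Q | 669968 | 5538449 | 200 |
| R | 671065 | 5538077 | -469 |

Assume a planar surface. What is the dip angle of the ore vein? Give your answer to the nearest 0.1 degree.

30.9°

Let the plane be z = a·easting + b·northing + c.
Q−P: −984a + 37b = 588;  R−P: 113a − 335b = −81.
Solving gives a = −0.59603, b = 0.04074.
Gradient magnitude |∇z| = √(a² + b²) = √(0.35525 + 0.00166) = 0.59742.
True dip = arctan(0.59742) = 30.9°, dipping toward E (azimuth ≈ 094°).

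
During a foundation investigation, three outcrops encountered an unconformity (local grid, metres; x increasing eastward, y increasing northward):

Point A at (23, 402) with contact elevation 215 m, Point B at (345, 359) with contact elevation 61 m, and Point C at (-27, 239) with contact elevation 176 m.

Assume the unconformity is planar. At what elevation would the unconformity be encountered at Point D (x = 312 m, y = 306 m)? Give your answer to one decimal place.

55.5 m

Let the plane be z = a·x + b·y + c.
Point B−Point A: 322a − 43b = −154;  Point C−Point A: −50a − 163b = −39.
Solving gives a = −0.42875, b = 0.37078.
Then c = 215 − a·23 − b·402 = 75.81.
At (312, 306): z = −133.8 + 113.5 + 75.81 = 55.5 m.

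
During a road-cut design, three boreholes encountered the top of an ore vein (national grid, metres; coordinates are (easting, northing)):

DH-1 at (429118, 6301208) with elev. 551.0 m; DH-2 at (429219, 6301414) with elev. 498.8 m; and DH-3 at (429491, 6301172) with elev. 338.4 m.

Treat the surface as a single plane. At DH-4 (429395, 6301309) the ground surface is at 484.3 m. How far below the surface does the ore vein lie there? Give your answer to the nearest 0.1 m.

Let the plane be z = a·E + b·N + c.
DH-2−DH-1: 101a + 206b = −52.2;  DH-3−DH-1: 373a − 36b = −212.6.
Solving gives a = −0.567572135, b = 0.024877600.
Then c = 551 − a·429118 − b·6301208 = 87347.49.
At (429395, 6301309): z_contact = −243712.64 + 156761.45 + 87347.49 = 396.30 m.
Depth below ground = 484.3 − 396.30 = 88.0 m.

88.0 m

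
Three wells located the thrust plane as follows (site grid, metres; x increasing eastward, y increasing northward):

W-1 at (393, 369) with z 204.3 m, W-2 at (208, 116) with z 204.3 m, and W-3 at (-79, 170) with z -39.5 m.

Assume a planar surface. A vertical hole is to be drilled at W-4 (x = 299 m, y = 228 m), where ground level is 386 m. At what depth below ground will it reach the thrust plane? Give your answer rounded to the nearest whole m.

Two edge vectors: W-1→W-2 = (-185, -253, 0), W-1→W-3 = (-472, -199, -243.8).
Normal n = (W-1→W-2) × (W-1→W-3) = (61681.4, -45103, -82601).
So ∂z/∂x = −n_x/n_z = 0.74674 and ∂z/∂y = −n_y/n_z = −0.54603.
Intercept c from W-1: 204.3 − 293.47 + 201.49 = 112.32.
At (299, 228): z_contact = 223.3 − 124.5 + 112.32 = 211.1 m.
Depth below ground = 386 − 211.1 = 175 m.

175 m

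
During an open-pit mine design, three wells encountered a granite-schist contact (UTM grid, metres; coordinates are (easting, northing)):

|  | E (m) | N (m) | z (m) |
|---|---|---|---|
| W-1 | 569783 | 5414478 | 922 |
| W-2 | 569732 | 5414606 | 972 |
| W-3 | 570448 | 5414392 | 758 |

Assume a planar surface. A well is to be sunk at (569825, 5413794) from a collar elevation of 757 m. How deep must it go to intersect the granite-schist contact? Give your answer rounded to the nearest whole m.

55 m

Two edge vectors: W-1→W-2 = (-51, 128, 50), W-1→W-3 = (665, -86, -164).
Normal n = (W-1→W-2) × (W-1→W-3) = (-16692, 24886, -80734).
So ∂z/∂E = −n_x/n_z = −0.20675304 and ∂z/∂N = −n_y/n_z = 0.30824684.
Intercept c from W-1: 922 + 117804.37 − 1668995.71 = −1550269.34.
At (569825, 5413794): z_contact = −117813.1 + 1668784.9 − 1550269.34 = 702.5 m.
Depth below ground = 757 − 702.5 = 55 m.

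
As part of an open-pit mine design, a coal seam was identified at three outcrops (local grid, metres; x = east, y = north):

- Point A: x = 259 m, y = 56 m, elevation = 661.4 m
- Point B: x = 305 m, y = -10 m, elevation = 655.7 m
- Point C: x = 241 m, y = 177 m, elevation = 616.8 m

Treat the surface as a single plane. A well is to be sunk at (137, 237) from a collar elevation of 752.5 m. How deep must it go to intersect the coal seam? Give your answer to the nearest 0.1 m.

Let the plane be z = a·x + b·y + c.
Point B−Point A: 46a − 66b = −5.7;  Point C−Point A: −18a + 121b = −44.6.
Solving gives a = −0.82990, b = −0.49205.
Then c = 661.4 − a·259 − b·56 = 903.90.
At (137, 237): z_contact = −113.70 − 116.62 + 903.90 = 673.59 m.
Depth below ground = 752.5 − 673.59 = 78.9 m.

78.9 m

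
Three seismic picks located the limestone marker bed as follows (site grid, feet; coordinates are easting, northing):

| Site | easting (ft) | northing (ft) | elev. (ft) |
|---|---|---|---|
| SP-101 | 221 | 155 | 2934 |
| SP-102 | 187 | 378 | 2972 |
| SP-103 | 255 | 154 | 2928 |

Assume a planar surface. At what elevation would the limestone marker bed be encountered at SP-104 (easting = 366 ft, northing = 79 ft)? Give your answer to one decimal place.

2898.1 ft

Let the plane be z = a·easting + b·northing + c.
SP-102−SP-101: −34a + 223b = 38;  SP-103−SP-101: 34a − 1b = −6.
Solving gives a = −0.17223, b = 0.14414.
Then c = 2934 − a·221 − b·155 = 2949.72.
At (366, 79): z = −63.0 + 11.4 + 2949.72 = 2898.1 ft.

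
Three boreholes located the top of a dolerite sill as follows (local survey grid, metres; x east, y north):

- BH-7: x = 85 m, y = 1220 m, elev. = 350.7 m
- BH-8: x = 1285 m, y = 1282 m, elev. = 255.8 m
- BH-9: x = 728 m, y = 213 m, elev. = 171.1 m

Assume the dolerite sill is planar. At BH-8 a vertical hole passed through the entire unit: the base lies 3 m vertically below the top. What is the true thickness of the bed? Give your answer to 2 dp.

Two edge vectors: BH-7→BH-8 = (1200, 62, -94.9), BH-7→BH-9 = (643, -1007, -179.6).
Normal n = (BH-7→BH-8) × (BH-7→BH-9) = (-106699.5, 154499.3, -1248266).
So ∂z/∂x = −n_x/n_z = −0.08548 and ∂z/∂y = −n_y/n_z = 0.12377.
|∇z| = √(a²+b²) = 0.15042, so dip δ = arctan(0.15042) = 8.55°.
True thickness = vertical thickness × cos δ = 3 × cos 8.55° = 2.97 m.

2.97 m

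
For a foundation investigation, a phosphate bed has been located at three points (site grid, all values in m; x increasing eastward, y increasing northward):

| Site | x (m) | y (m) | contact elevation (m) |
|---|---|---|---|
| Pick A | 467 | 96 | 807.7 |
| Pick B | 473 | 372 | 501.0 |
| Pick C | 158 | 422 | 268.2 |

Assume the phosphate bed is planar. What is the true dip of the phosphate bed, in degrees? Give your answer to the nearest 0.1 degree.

Two edge vectors: Pick A→Pick B = (6, 276, -306.7), Pick A→Pick C = (-309, 326, -539.5).
Normal n = (Pick A→Pick B) × (Pick A→Pick C) = (-48917.8, 98007.3, 87240).
So ∂z/∂x = −n_x/n_z = 0.56073 and ∂z/∂y = −n_y/n_z = −1.12342.
Gradient magnitude |∇z| = √(a² + b²) = √(0.31441 + 1.26208) = 1.25558.
True dip = arctan(1.25558) = 51.5°, dipping toward NNW (azimuth ≈ 333°).

51.5°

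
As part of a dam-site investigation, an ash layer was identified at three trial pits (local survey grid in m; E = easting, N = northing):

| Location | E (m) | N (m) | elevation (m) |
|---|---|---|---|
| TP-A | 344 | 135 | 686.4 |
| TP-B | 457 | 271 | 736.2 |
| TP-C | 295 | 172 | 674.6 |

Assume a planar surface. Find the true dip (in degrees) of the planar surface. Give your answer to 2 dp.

Two edge vectors: TP-A→TP-B = (113, 136, 49.8), TP-A→TP-C = (-49, 37, -11.8).
Normal n = (TP-A→TP-B) × (TP-A→TP-C) = (-3447.4, -1106.8, 10845).
So ∂z/∂E = −n_x/n_z = 0.31788 and ∂z/∂N = −n_y/n_z = 0.10206.
Gradient magnitude |∇z| = √(a² + b²) = √(0.10105 + 0.01042) = 0.33386.
True dip = arctan(0.33386) = 18.46°, dipping toward WSW (azimuth ≈ 252°).

18.46°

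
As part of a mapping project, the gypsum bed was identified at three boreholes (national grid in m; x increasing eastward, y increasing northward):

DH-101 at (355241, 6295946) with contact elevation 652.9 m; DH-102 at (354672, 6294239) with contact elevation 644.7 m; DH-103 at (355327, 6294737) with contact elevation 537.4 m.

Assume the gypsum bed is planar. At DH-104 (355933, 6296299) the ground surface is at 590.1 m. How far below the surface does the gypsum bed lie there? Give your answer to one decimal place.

64.3 m

Two edge vectors: DH-101→DH-102 = (-569, -1707, -8.2), DH-101→DH-103 = (86, -1209, -115.5).
Normal n = (DH-101→DH-102) × (DH-101→DH-103) = (187244.7, -66424.7, 834723).
So ∂z/∂x = −n_x/n_z = −0.224319565 and ∂z/∂y = −n_y/n_z = 0.079576937.
Intercept c from DH-101: 652.9 + 79687.51 − 501012.10 = −420671.69.
At (355933, 6296299): z_contact = −79842.74 + 501040.19 − 420671.69 = 525.76 m.
Depth below ground = 590.1 − 525.76 = 64.3 m.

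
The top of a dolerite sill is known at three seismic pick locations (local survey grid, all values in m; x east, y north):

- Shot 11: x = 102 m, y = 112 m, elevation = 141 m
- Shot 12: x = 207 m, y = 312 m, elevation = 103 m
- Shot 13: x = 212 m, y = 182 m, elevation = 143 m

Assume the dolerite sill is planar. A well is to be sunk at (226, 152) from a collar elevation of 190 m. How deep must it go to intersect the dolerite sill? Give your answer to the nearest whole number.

35 m

Two edge vectors: Shot 11→Shot 12 = (105, 200, -38), Shot 11→Shot 13 = (110, 70, 2).
Normal n = (Shot 11→Shot 12) × (Shot 11→Shot 13) = (3060, -4390, -14650).
So ∂z/∂x = −n_x/n_z = 0.20887 and ∂z/∂y = −n_y/n_z = −0.29966.
Intercept c from Shot 11: 141 − 21.31 + 33.56 = 153.26.
At (226, 152): z_contact = 47.2 − 45.5 + 153.26 = 154.9 m.
Depth below ground = 190 − 154.9 = 35 m.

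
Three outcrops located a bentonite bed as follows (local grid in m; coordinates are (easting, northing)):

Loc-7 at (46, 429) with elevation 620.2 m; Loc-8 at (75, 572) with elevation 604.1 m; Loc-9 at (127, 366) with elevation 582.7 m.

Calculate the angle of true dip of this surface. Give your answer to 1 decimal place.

25.4°

Two edge vectors: Loc-7→Loc-8 = (29, 143, -16.1), Loc-7→Loc-9 = (81, -63, -37.5).
Normal n = (Loc-7→Loc-8) × (Loc-7→Loc-9) = (-6376.8, -216.6, -13410).
So ∂z/∂E = −n_x/n_z = −0.47553 and ∂z/∂N = −n_y/n_z = −0.01615.
Gradient magnitude |∇z| = √(a² + b²) = √(0.22612 + 0.00026) = 0.47580.
True dip = arctan(0.47580) = 25.4°, dipping toward E (azimuth ≈ 088°).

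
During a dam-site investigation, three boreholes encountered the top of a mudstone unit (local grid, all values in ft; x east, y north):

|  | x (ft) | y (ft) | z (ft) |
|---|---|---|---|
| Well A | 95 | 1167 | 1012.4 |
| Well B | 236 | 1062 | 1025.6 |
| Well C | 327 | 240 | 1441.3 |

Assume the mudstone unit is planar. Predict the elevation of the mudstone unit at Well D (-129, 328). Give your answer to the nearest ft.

1534 ft

Two edge vectors: Well A→Well B = (141, -105, 13.2), Well A→Well C = (232, -927, 428.9).
Normal n = (Well A→Well B) × (Well A→Well C) = (-32798.1, -57412.5, -106347).
So ∂z/∂x = −n_x/n_z = −0.30841 and ∂z/∂y = −n_y/n_z = −0.53986.
Intercept c from Well A: 1012.4 + 29.30 + 630.02 = 1671.72.
At (-129, 328): z = 39.8 − 177.1 + 1671.72 = 1534.4 ft.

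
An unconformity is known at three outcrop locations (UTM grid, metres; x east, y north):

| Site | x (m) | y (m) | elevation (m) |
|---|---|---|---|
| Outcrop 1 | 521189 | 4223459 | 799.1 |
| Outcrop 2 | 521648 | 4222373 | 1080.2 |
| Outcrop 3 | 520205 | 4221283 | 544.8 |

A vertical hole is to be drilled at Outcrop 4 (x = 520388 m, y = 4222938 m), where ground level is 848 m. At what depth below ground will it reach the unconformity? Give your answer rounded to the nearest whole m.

353 m

Let the plane be z = a·x + b·y + c.
Outcrop 2−Outcrop 1: 459a − 1086b = 281.1;  Outcrop 3−Outcrop 1: −984a − 2176b = −254.3.
Solving gives a = 0.42944760, b = −0.07733292.
Then c = 799.1 − a·521189 − b·4223459 = 103588.16.
At (520388, 4222938): z_contact = 223479.4 − 326572.1 + 103588.16 = 495.4 m.
Depth below ground = 848 − 495.4 = 353 m.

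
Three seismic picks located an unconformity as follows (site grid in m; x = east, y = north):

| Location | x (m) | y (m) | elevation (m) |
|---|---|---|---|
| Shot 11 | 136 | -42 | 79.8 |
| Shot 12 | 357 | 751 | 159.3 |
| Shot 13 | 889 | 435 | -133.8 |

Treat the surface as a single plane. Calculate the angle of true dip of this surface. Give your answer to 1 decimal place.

25.4°

Let the plane be z = a·x + b·y + c.
Shot 12−Shot 11: 221a + 793b = 79.5;  Shot 13−Shot 11: 753a + 477b = −213.6.
Solving gives a = −0.42160, b = 0.21775.
Gradient magnitude |∇z| = √(a² + b²) = √(0.17775 + 0.04741) = 0.47451.
True dip = arctan(0.47451) = 25.4°, dipping toward ESE (azimuth ≈ 117°).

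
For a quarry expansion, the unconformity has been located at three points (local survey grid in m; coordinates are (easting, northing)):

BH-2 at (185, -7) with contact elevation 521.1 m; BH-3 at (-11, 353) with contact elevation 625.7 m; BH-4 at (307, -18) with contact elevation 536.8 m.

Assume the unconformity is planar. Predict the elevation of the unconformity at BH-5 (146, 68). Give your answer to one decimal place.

543.2 m

Let the plane be z = a·E + b·N + c.
BH-3−BH-2: −196a + 360b = 104.6;  BH-4−BH-2: 122a − 11b = 15.7.
Solving gives a = 0.16288, b = 0.37924.
Then c = 521.1 − a·185 − b·-7 = 493.62.
At (146, 68): z = 23.8 + 25.8 + 493.62 = 543.2 m.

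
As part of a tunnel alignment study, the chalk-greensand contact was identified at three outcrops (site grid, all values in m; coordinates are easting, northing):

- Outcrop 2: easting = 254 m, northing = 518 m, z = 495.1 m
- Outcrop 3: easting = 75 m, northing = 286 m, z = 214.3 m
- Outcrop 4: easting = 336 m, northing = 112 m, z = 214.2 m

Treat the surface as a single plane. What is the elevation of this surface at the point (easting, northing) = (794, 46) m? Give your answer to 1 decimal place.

405.4 m

Let the plane be z = a·easting + b·northing + c.
Outcrop 3−Outcrop 2: −179a − 232b = −280.8;  Outcrop 4−Outcrop 2: 82a − 406b = −280.9.
Solving gives a = 0.53257, b = 0.79944.
Then c = 495.1 − a·254 − b·518 = −54.28.
At (794, 46): z = 422.9 + 36.8 − 54.28 = 405.4 m.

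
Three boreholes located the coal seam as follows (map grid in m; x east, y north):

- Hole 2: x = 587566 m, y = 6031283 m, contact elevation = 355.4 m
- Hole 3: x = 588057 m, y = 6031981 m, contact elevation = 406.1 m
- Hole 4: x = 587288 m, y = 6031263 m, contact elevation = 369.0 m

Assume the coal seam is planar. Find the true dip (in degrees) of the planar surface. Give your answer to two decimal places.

Let the plane be z = a·x + b·y + c.
Hole 3−Hole 2: 491a + 698b = 50.7;  Hole 4−Hole 2: −278a − 20b = 13.6.
Solving gives a = −0.05703, b = 0.11276.
Gradient magnitude |∇z| = √(a² + b²) = √(0.00325 + 0.01271) = 0.12636.
True dip = arctan(0.12636) = 7.20°, dipping toward SSE (azimuth ≈ 153°).

7.20°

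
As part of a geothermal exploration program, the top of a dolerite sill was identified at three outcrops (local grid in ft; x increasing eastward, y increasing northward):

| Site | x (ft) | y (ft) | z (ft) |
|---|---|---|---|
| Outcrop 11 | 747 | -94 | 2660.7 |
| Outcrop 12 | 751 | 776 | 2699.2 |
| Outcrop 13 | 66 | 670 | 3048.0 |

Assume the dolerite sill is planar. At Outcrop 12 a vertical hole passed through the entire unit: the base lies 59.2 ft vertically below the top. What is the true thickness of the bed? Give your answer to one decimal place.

52.6 ft

Let the plane be z = a·x + b·y + c.
Outcrop 12−Outcrop 11: 4a + 870b = 38.5;  Outcrop 13−Outcrop 11: −681a + 764b = 387.3.
Solving gives a = −0.51641, b = 0.04663.
|∇z| = √(a²+b²) = 0.51851, so dip δ = arctan(0.51851) = 27.41°.
True thickness = vertical thickness × cos δ = 59.2 × cos 27.41° = 52.6 ft.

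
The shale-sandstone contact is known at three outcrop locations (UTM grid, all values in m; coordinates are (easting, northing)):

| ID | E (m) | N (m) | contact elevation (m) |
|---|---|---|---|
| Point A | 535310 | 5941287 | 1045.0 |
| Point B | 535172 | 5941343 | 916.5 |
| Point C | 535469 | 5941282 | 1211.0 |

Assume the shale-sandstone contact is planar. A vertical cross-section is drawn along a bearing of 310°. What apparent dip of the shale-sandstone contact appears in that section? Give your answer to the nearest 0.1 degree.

31.5°

Two edge vectors: Point A→Point B = (-138, 56, -128.5), Point A→Point C = (159, -5, 166).
Normal n = (Point A→Point B) × (Point A→Point C) = (8653.5, 2476.5, -8214).
So ∂z/∂E = −n_x/n_z = 1.05351 and ∂z/∂N = −n_y/n_z = 0.30150.
Unit vector along 310° is (sin 310°, cos 310°) = (-0.7660, 0.6428).
Slope in that direction = a·(-0.7660) + b·(0.6428) = −0.61323.
Apparent dip = arctan|0.61323| = 31.5° (true dip is 47.6°, so apparent ≤ true as expected).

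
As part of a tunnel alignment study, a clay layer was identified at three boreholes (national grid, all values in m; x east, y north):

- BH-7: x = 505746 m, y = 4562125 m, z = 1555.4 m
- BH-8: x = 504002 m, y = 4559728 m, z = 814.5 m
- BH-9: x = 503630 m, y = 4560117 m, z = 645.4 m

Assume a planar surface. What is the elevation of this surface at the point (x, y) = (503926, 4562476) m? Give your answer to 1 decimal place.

Let the plane be z = a·x + b·y + c.
BH-8−BH-7: −1744a − 2397b = −740.9;  BH-9−BH-7: −2116a − 2008b = −910.
Solving gives a = 0.441718871, b = −0.012289408.
Then c = 1555.4 − a·505746 − b·4562125 = −165776.34.
At (503926, 4562476): z = 222593.6 − 56070.1 − 165776.34 = 747.2 m.

747.2 m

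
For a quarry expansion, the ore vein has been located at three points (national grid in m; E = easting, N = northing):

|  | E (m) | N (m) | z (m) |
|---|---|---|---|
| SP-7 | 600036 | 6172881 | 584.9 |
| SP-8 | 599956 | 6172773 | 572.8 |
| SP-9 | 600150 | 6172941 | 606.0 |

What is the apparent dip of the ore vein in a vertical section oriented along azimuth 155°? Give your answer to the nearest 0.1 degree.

Let the plane be z = a·E + b·N + c.
SP-8−SP-7: −80a − 108b = −12.1;  SP-9−SP-7: 114a + 60b = 21.1.
Solving gives a = 0.20671, b = −0.04108.
Unit vector along 155° is (sin 155°, cos 155°) = (0.4226, -0.9063).
Slope in that direction = a·(0.4226) + b·(-0.9063) = 0.12459.
Apparent dip = arctan|0.12459| = 7.1° (true dip is 11.9°, so apparent ≤ true as expected).

7.1°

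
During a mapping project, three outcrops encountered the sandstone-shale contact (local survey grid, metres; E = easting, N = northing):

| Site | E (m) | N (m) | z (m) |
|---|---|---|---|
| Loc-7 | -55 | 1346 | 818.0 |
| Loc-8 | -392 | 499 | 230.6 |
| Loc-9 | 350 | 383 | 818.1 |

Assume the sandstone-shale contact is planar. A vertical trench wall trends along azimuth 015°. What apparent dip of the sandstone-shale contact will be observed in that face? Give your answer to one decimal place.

Let the plane be z = a·E + b·N + c.
Loc-8−Loc-7: −337a − 847b = −587.4;  Loc-9−Loc-7: 405a − 963b = 0.1.
Solving gives a = 0.84748, b = 0.35631.
Unit vector along 015° is (sin 15°, cos 15°) = (0.2588, 0.9659).
Slope in that direction = a·(0.2588) + b·(0.9659) = 0.56352.
Apparent dip = arctan|0.56352| = 29.4° (true dip is 42.6°, so apparent ≤ true as expected).

29.4°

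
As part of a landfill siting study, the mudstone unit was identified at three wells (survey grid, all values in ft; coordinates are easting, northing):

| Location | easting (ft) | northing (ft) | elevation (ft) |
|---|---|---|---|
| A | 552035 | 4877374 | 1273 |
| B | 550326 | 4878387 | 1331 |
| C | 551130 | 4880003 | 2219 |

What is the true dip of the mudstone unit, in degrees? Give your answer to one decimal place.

26.2°

Let the plane be z = a·easting + b·northing + c.
B−A: −1709a + 1013b = 58;  C−A: −905a + 2629b = 946.
Solving gives a = 0.22533, b = 0.43740.
Gradient magnitude |∇z| = √(a² + b²) = √(0.05077 + 0.19132) = 0.49203.
True dip = arctan(0.49203) = 26.2°, dipping toward SSW (azimuth ≈ 207°).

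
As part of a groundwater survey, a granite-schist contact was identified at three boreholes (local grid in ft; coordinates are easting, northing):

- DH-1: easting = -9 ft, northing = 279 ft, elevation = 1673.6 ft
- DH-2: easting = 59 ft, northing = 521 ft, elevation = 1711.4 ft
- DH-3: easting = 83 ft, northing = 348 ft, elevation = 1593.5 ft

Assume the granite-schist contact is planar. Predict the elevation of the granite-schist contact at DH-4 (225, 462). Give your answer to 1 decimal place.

1473.7 ft

Let the plane be z = a·easting + b·northing + c.
DH-2−DH-1: 68a + 242b = 37.8;  DH-3−DH-1: 92a + 69b = −80.1.
Solving gives a = −1.25156, b = 0.50788.
Then c = 1673.6 − a·-9 − b·279 = 1520.64.
At (225, 462): z = −281.6 + 234.6 + 1520.64 = 1473.7 ft.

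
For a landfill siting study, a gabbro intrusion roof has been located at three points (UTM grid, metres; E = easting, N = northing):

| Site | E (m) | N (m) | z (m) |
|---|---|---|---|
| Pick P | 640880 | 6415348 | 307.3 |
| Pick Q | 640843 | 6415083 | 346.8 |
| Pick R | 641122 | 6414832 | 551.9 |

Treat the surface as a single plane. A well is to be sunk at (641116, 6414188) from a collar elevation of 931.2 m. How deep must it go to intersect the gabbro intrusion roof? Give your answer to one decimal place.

238.5 m

Two edge vectors: Pick P→Pick Q = (-37, -265, 39.5), Pick P→Pick R = (242, -516, 244.6).
Normal n = (Pick P→Pick Q) × (Pick P→Pick R) = (-44437, 18609.2, 83222).
So ∂z/∂E = −n_x/n_z = 0.533957367 and ∂z/∂N = −n_y/n_z = −0.223609142.
Intercept c from Pick P: 307.3 − 342202.60 + 1434530.46 = 1092635.16.
At (641116, 6414188): z_contact = 342328.61 − 1434271.07 + 1092635.16 = 692.70 m.
Depth below ground = 931.2 − 692.70 = 238.5 m.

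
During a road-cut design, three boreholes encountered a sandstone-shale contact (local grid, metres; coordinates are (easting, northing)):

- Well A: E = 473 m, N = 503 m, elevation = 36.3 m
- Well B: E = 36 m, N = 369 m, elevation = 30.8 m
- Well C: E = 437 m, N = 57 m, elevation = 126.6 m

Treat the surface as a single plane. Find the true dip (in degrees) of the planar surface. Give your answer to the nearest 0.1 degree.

12.5°

Two edge vectors: Well A→Well B = (-437, -134, -5.5), Well A→Well C = (-36, -446, 90.3).
Normal n = (Well A→Well B) × (Well A→Well C) = (-14553.2, 39659.1, 190078).
So ∂z/∂E = −n_x/n_z = 0.07656 and ∂z/∂N = −n_y/n_z = −0.20865.
Gradient magnitude |∇z| = √(a² + b²) = √(0.00586 + 0.04353) = 0.22225.
True dip = arctan(0.22225) = 12.5°, dipping toward NNW (azimuth ≈ 340°).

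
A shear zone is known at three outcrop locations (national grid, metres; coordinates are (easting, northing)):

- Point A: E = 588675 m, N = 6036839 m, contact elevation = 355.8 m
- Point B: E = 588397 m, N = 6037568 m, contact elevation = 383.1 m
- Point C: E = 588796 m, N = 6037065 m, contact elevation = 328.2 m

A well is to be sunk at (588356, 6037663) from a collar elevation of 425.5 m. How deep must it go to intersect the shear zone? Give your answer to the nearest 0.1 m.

38.0 m

Let the plane be z = a·E + b·N + c.
Point B−Point A: −278a + 729b = 27.3;  Point C−Point A: 121a + 226b = −27.6.
Solving gives a = −0.174064633, b = −0.028929997.
Then c = 355.8 − a·588675 − b·6036839 = 277469.03.
At (588356, 6037663): z_contact = −102411.97 − 174669.57 + 277469.03 = 387.49 m.
Depth below ground = 425.5 − 387.49 = 38.0 m.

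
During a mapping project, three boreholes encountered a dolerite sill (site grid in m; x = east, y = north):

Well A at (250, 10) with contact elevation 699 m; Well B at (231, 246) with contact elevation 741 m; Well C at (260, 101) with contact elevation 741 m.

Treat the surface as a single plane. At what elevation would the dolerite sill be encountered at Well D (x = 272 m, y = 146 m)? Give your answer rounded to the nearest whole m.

772 m

Two edge vectors: Well A→Well B = (-19, 236, 42), Well A→Well C = (10, 91, 42).
Normal n = (Well A→Well B) × (Well A→Well C) = (6090, 1218, -4089).
So ∂z/∂x = −n_x/n_z = 1.48936 and ∂z/∂y = −n_y/n_z = 0.29787.
Intercept c from Well A: 699 − 372.34 − 2.98 = 323.68.
At (272, 146): z = 405.1 + 43.5 + 323.68 = 772.3 m.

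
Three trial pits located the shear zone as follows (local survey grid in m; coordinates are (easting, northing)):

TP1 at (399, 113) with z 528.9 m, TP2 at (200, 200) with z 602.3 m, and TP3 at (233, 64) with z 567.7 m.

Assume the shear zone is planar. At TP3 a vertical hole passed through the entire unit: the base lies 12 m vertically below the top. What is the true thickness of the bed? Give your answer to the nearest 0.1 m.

Let the plane be z = a·E + b·N + c.
TP2−TP1: −199a + 87b = 73.4;  TP3−TP1: −166a − 49b = 38.8.
Solving gives a = −0.28819, b = 0.18448.
|∇z| = √(a²+b²) = 0.34218, so dip δ = arctan(0.34218) = 18.89°.
True thickness = vertical thickness × cos δ = 12 × cos 18.89° = 11.4 m.

11.4 m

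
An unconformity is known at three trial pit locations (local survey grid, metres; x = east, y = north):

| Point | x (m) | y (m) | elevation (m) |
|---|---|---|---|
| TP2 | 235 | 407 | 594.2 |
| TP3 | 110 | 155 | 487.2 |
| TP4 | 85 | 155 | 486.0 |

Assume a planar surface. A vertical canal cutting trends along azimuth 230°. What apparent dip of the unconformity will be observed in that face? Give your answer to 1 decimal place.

Let the plane be z = a·x + b·y + c.
TP3−TP2: −125a − 252b = −107;  TP4−TP2: −150a − 252b = −108.2.
Solving gives a = 0.04800, b = 0.40079.
Unit vector along 230° is (sin 230°, cos 230°) = (-0.7660, -0.6428).
Slope in that direction = a·(-0.7660) + b·(-0.6428) = −0.29440.
Apparent dip = arctan|0.29440| = 16.4° (true dip is 22.0°, so apparent ≤ true as expected).

16.4°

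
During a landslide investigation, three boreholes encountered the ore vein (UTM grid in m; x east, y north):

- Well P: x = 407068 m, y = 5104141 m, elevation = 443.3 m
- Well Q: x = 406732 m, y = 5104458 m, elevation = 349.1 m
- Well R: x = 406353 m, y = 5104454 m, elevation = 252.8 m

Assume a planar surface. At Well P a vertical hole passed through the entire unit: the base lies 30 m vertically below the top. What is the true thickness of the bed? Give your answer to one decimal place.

Two edge vectors: Well P→Well Q = (-336, 317, -94.2), Well P→Well R = (-715, 313, -190.5).
Normal n = (Well P→Well Q) × (Well P→Well R) = (-30903.9, 3345, 121487).
So ∂z/∂x = −n_x/n_z = 0.25438 and ∂z/∂y = −n_y/n_z = −0.02753.
|∇z| = √(a²+b²) = 0.25587, so dip δ = arctan(0.25587) = 14.35°.
True thickness = vertical thickness × cos δ = 30 × cos 14.35° = 29.1 m.

29.1 m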